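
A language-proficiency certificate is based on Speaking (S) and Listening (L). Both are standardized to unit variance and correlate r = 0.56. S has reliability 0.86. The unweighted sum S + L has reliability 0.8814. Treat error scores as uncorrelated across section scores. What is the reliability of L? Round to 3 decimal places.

Var(S+L) = 2 + 2·0.56 = 3.120.
True-score variance = ρ_S + ρ_L + 2·0.56, so 0.8814 = (0.86 + ρ_L + 1.12) / 3.120.
ρ_L = 0.8814·3.120 − 0.86 − 1.12 = 0.770.

0.770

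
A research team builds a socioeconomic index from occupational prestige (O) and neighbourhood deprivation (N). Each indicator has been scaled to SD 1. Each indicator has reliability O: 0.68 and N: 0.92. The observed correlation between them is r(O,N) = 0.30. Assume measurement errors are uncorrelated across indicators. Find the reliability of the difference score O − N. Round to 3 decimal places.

Var(O−N) = 1 + 1 − 2·0.30 = 2 − 0.6 = 1.4.
Under uncorrelated errors the observed covariances equal the true-score covariances, so only the own-variance terms attenuate.
True-score variance = [0.68 + 0.92] − 0.6 = 1.6 − 0.6 = 1.
Reliability = 1 / 1.4 = 0.714.

0.714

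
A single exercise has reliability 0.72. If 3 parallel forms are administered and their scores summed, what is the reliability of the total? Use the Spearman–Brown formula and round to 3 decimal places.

0.885

ρ_k = kρ / (1 + (k−1)ρ) = 3·0.72 / (1 + 2·0.72) = 2.160 / 2.440 = 0.885.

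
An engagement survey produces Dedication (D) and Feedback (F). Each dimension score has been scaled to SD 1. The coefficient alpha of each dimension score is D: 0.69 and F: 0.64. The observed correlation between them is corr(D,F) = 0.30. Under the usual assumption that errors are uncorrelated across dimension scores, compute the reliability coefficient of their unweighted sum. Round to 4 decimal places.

Var(D+F) = 2 + 2·[0.30] = 2 + 0.6 = 2.6.
Because errors are independent across components, Cov(Tᵢ,Tⱼ) = Cov(Xᵢ,Xⱼ); the off-diagonal part of the true-score variance is the same as above.
True-score variance = [0.69 + 0.64] + 0.6 = 1.33 + 0.6 = 1.93.
Reliability = 1.93 / 2.6 = 0.7423.

0.7423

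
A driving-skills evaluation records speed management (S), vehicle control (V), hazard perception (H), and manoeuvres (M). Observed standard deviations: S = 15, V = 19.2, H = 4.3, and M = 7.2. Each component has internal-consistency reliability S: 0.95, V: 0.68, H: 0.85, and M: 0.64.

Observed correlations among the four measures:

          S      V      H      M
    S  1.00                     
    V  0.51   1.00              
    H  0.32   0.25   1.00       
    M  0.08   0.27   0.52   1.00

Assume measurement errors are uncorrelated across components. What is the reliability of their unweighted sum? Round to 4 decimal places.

Var(S+V+H+M) = 15² + 19.2² + 4.3² + 7.2² + 2·[15·19.2·0.51 + 15·4.3·0.32 + 15·7.2·0.08 + 19.2·4.3·0.25 + 19.2·7.2·0.27 + 4.3·7.2·0.52] = 663.97 + 500.448 = 1164.42.
With uncorrelated errors the cross-covariances are all true-score covariance, so they carry over unchanged; only the diagonal terms shrink to ρᵢσᵢ².
True-score variance = [15²·0.95 + 19.2²·0.68 + 4.3²·0.85 + 7.2²·0.64] + 500.448 = 513.319 + 500.448 = 1013.77.
Reliability = 1013.77 / 1164.42 = 0.8706.

0.8706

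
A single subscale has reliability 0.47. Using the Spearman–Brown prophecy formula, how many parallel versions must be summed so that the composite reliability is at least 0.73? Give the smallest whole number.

4

k ≥ ρ*(1−ρ₁)/(ρ₁(1−ρ*)) = 0.73·0.53 / (0.47·0.27) = 3.049.
Smallest integer k = 4.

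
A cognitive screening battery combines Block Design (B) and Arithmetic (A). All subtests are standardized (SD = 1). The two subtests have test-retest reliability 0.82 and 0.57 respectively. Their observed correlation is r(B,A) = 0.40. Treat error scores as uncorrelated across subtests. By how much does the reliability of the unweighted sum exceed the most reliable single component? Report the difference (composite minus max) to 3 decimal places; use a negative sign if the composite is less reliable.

-0.038

Var(sum) = 2 + 0.8 = 2.8; true-score variance = 1.39 + 0.8 = 2.19; composite reliability = 0.7821.
Max component reliability = 0.8200.
Difference = 0.7821 − 0.8200 = -0.038.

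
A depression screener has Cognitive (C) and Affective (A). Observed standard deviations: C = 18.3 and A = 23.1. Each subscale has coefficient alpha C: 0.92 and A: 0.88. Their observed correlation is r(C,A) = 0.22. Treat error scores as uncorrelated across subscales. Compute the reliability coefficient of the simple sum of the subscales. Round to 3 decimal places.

Var(C+A) = 18.3² + 23.1² + 2·[18.3·23.1·0.22] = 868.5 + 186.001 = 1054.5.
With uncorrelated errors the cross-covariances are all true-score covariance, so they carry over unchanged; only the diagonal terms shrink to ρᵢσᵢ².
True-score variance = [18.3²·0.92 + 23.1²·0.88] + 186.001 = 777.676 + 186.001 = 963.677.
Reliability = 963.677 / 1054.5 = 0.914.

0.914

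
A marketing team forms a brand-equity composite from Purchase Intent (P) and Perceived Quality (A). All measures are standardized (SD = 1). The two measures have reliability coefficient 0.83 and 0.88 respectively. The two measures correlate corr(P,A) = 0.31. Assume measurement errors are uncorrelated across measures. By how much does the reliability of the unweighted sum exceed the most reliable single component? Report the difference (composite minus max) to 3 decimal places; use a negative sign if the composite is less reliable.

0.009

Var(sum) = 2 + 0.62 = 2.62; true-score variance = 1.71 + 0.62 = 2.33; composite reliability = 0.8893.
Max component reliability = 0.8800.
Difference = 0.8893 − 0.8800 = 0.009.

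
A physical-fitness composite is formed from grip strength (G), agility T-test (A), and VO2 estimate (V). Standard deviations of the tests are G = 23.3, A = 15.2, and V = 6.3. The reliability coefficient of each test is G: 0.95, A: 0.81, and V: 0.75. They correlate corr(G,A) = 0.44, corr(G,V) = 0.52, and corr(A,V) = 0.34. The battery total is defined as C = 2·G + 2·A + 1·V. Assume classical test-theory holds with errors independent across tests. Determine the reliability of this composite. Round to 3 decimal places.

Var(C) = 2²·23.3² + 2²·15.2² + 6.3² + 2·[4·23.3·15.2·0.44 + 2·23.3·6.3·0.52 + 2·15.2·6.3·0.34] = 3135.41 + 1682.2 = 4817.61.
Because errors are independent across components, Cov(Tᵢ,Tⱼ) = Cov(Xᵢ,Xⱼ); the off-diagonal part of the true-score variance is the same as above.
True-score variance = [2²·23.3²·0.95 + 2²·15.2²·0.81 + 6.3²·0.75] + 1682.2 = 2841.32 + 1682.2 = 4523.52.
Reliability = 4523.52 / 4817.61 = 0.939.

0.939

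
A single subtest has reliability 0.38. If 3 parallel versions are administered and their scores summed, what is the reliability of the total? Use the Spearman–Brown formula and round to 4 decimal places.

0.6477

ρ_k = kρ / (1 + (k−1)ρ) = 3·0.38 / (1 + 2·0.38) = 1.140 / 1.760 = 0.6477.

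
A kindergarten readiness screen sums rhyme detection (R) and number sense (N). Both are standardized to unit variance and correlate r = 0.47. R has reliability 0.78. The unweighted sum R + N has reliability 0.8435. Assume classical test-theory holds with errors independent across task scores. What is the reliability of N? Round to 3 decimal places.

0.760

Var(R+N) = 2 + 2·0.47 = 2.940.
True-score variance = ρ_R + ρ_N + 2·0.47, so 0.8435 = (0.78 + ρ_N + 0.94) / 2.940.
ρ_N = 0.8435·2.940 − 0.78 − 0.94 = 0.760.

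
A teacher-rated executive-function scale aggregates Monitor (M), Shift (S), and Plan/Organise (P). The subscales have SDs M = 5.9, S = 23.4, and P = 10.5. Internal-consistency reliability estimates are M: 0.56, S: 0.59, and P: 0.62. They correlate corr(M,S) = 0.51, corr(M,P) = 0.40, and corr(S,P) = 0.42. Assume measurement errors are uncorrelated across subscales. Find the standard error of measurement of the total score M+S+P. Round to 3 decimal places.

Var(total) = 692.62 + 396.769 = 1089.39.
True-score variance = 410.909 + 396.769 = 807.678, so reliability = 0.7414.
Error variance = 1089.39 − 807.678 = 281.711; SEM = √281.711 = 16.784.

16.784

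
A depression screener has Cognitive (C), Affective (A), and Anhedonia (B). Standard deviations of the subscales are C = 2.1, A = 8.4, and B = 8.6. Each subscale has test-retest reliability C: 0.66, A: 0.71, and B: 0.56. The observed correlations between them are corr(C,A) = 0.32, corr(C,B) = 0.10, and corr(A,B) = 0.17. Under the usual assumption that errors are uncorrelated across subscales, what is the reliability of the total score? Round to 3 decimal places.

Var(C+A+B) = 2.1² + 8.4² + 8.6² + 2·[2.1·8.4·0.32 + 2.1·8.6·0.10 + 8.4·8.6·0.17] = 148.93 + 39.4632 = 188.393.
With uncorrelated errors the cross-covariances are all true-score covariance, so they carry over unchanged; only the diagonal terms shrink to ρᵢσᵢ².
True-score variance = [2.1²·0.66 + 8.4²·0.71 + 8.6²·0.56] + 39.4632 = 94.4258 + 39.4632 = 133.889.
Reliability = 133.889 / 188.393 = 0.711.

0.711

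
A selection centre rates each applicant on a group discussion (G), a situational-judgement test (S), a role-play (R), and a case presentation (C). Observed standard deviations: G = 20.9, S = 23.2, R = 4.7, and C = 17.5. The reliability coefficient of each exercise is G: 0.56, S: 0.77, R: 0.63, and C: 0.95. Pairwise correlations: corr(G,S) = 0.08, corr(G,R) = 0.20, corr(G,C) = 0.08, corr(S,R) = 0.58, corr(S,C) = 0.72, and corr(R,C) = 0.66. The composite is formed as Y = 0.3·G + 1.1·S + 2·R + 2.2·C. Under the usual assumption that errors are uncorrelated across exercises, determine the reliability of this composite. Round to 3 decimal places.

Var(Y) = 0.3²·20.9² + 1.1²·23.2² + 2²·4.7² + 2.2²·17.5² + 2·[0.33·20.9·23.2·0.08 + 0.6·20.9·4.7·0.20 + 0.66·20.9·17.5·0.08 + 2.2·23.2·4.7·0.58 + 2.42·23.2·17.5·0.72 + 4.4·4.7·17.5·0.66] = 2261.19 + 2258.61 = 4519.8.
Under uncorrelated errors the observed covariances equal the true-score covariances, so only the own-variance terms attenuate.
True-score variance = [0.3²·20.9²·0.56 + 1.1²·23.2²·0.77 + 2²·4.7²·0.63 + 2.2²·17.5²·0.95] + 2258.61 = 1987.3 + 2258.61 = 4245.9.
Reliability = 4245.9 / 4519.8 = 0.939.

0.939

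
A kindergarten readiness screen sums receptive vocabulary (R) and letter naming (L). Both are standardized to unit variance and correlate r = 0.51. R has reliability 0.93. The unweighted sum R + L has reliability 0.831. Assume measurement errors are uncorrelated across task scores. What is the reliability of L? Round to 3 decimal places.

0.560

Var(R+L) = 2 + 2·0.51 = 3.020.
True-score variance = ρ_R + ρ_L + 2·0.51, so 0.831 = (0.93 + ρ_L + 1.02) / 3.020.
ρ_L = 0.831·3.020 − 0.93 − 1.02 = 0.560.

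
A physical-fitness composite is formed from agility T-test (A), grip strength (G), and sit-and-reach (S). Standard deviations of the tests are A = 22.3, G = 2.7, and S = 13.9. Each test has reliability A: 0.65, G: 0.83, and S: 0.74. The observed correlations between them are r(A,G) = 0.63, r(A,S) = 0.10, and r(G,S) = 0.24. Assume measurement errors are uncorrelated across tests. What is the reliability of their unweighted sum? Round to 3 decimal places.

Var(A+G+S) = 22.3² + 2.7² + 13.9² + 2·[22.3·2.7·0.63 + 22.3·13.9·0.10 + 2.7·13.9·0.24] = 697.79 + 155.873 = 853.663.
Because errors are independent across components, Cov(Tᵢ,Tⱼ) = Cov(Xᵢ,Xⱼ); the off-diagonal part of the true-score variance is the same as above.
True-score variance = [22.3²·0.65 + 2.7²·0.83 + 13.9²·0.74] + 155.873 = 472.265 + 155.873 = 628.138.
Reliability = 628.138 / 853.663 = 0.736.

0.736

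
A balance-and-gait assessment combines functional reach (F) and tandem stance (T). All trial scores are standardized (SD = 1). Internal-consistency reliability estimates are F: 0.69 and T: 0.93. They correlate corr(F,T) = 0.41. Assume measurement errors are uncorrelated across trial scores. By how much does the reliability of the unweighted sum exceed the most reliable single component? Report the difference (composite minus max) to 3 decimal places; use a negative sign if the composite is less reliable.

-0.065

Var(sum) = 2 + 0.82 = 2.82; true-score variance = 1.62 + 0.82 = 2.44; composite reliability = 0.8652.
Max component reliability = 0.9300.
Difference = 0.8652 − 0.9300 = -0.065.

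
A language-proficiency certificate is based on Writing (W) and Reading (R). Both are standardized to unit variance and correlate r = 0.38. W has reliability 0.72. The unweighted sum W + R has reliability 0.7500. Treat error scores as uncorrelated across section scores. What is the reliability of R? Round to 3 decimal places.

0.590

Var(W+R) = 2 + 2·0.38 = 2.760.
True-score variance = ρ_W + ρ_R + 2·0.38, so 0.7500 = (0.72 + ρ_R + 0.76) / 2.760.
ρ_R = 0.7500·2.760 − 0.72 − 0.76 = 0.590.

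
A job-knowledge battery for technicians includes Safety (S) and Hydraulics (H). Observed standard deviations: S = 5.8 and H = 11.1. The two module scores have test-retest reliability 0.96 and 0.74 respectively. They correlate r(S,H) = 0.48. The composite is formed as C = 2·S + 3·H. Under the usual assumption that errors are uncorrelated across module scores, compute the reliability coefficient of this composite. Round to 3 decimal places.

Var(C) = 2²·5.8² + 3²·11.1² + 2·[6·5.8·11.1·0.48] = 1243.45 + 370.829 = 1614.28.
Because errors are independent across components, Cov(Tᵢ,Tⱼ) = Cov(Xᵢ,Xⱼ); the off-diagonal part of the true-score variance is the same as above.
True-score variance = [2²·5.8²·0.96 + 3²·11.1²·0.74] + 370.829 = 949.756 + 370.829 = 1320.58.
Reliability = 1320.58 / 1614.28 = 0.818.

0.818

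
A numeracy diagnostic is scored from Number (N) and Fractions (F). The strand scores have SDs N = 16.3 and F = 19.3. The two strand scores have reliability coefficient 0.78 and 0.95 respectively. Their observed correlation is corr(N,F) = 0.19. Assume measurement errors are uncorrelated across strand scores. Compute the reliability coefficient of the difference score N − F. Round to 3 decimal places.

0.851

Var(N−F) = 16.3² + 19.3² − 2·16.3·19.3·0.19 = 638.18 − 119.544 = 518.636.
Because errors are independent across components, Cov(Tᵢ,Tⱼ) = Cov(Xᵢ,Xⱼ); the off-diagonal part of the true-score variance is the same as above.
True-score variance = [16.3²·0.78 + 19.3²·0.95] − 119.544 = 561.104 − 119.544 = 441.559.
Reliability = 441.559 / 518.636 = 0.851.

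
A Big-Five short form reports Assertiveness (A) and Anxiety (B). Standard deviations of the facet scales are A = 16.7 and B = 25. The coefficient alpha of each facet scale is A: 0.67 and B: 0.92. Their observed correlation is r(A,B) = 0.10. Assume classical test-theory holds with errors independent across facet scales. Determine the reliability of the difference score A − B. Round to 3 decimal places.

Var(A−B) = 16.7² + 25² − 2·16.7·25·0.10 = 903.89 − 83.5 = 820.39.
Under uncorrelated errors the observed covariances equal the true-score covariances, so only the own-variance terms attenuate.
True-score variance = [16.7²·0.67 + 25²·0.92] − 83.5 = 761.856 − 83.5 = 678.356.
Reliability = 678.356 / 820.39 = 0.827.

0.827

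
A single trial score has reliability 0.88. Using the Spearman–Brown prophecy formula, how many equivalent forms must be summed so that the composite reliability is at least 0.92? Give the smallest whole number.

k ≥ ρ*(1−ρ₁)/(ρ₁(1−ρ*)) = 0.92·0.12 / (0.88·0.08) = 1.568.
Smallest integer k = 2.

2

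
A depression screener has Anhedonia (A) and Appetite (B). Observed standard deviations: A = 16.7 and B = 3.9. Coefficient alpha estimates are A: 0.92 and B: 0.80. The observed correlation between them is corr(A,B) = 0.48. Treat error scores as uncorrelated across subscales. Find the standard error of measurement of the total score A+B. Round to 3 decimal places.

Var(total) = 294.1 + 62.5248 = 356.625.
True-score variance = 268.747 + 62.5248 = 331.272, so reliability = 0.9289.
Error variance = 356.625 − 331.272 = 25.3532; SEM = √25.3532 = 5.035.

5.035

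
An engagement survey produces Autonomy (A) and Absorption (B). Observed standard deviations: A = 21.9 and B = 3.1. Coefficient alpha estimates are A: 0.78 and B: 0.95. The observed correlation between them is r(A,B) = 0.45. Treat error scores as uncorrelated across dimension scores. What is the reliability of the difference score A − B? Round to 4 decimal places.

Var(A−B) = 21.9² + 3.1² − 2·21.9·3.1·0.45 = 489.22 − 61.101 = 428.119.
With uncorrelated errors the cross-covariances are all true-score covariance, so they carry over unchanged; only the diagonal terms shrink to ρᵢσᵢ².
True-score variance = [21.9²·0.78 + 3.1²·0.95] − 61.101 = 383.225 − 61.101 = 322.124.
Reliability = 322.124 / 428.119 = 0.7524.

0.7524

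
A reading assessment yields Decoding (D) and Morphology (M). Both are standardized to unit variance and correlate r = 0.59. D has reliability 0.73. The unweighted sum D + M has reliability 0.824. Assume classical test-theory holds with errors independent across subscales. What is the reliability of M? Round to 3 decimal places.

Var(D+M) = 2 + 2·0.59 = 3.180.
True-score variance = ρ_D + ρ_M + 2·0.59, so 0.824 = (0.73 + ρ_M + 1.18) / 3.180.
ρ_M = 0.824·3.180 − 0.73 − 1.18 = 0.710.

0.710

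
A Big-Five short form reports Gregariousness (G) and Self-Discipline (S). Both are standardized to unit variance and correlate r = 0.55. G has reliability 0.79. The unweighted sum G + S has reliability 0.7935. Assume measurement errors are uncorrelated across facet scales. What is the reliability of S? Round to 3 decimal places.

Var(G+S) = 2 + 2·0.55 = 3.100.
True-score variance = ρ_G + ρ_S + 2·0.55, so 0.7935 = (0.79 + ρ_S + 1.10) / 3.100.
ρ_S = 0.7935·3.100 − 0.79 − 1.10 = 0.570.

0.570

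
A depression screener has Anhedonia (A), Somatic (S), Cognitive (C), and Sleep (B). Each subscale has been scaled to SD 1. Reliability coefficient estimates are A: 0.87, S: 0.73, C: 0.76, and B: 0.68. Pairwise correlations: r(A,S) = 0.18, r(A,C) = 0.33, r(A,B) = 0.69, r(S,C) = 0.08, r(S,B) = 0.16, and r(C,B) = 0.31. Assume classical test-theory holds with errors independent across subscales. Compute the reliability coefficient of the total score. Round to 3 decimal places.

0.872

Var(A+S+C+B) = 4 + 2·[0.18 + 0.33 + 0.69 + 0.08 + 0.16 + 0.31] = 4 + 3.5 = 7.5.
Because errors are independent across components, Cov(Tᵢ,Tⱼ) = Cov(Xᵢ,Xⱼ); the off-diagonal part of the true-score variance is the same as above.
True-score variance = [0.87 + 0.73 + 0.76 + 0.68] + 3.5 = 3.04 + 3.5 = 6.54.
Reliability = 6.54 / 7.5 = 0.872.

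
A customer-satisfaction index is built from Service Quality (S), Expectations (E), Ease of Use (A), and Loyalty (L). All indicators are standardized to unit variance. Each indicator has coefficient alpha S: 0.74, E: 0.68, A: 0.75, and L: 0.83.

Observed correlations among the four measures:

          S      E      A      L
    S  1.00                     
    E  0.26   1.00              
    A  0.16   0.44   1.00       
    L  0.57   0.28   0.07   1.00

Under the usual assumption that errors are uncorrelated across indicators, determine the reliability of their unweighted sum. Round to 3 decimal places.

0.868

Var(S+E+A+L) = 4 + 2·[0.26 + 0.16 + 0.57 + 0.44 + 0.28 + 0.07] = 4 + 3.56 = 7.56.
With uncorrelated errors the cross-covariances are all true-score covariance, so they carry over unchanged; only the diagonal terms shrink to ρᵢσᵢ².
True-score variance = [0.74 + 0.68 + 0.75 + 0.83] + 3.56 = 3 + 3.56 = 6.56.
Reliability = 6.56 / 7.56 = 0.868.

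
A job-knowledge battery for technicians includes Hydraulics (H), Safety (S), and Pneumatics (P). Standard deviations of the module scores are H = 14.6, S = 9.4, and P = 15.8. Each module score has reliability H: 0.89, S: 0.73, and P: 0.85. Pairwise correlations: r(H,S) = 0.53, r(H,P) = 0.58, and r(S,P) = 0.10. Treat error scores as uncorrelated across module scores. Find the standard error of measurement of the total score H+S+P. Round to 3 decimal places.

9.206

Var(total) = 551.16 + 442.767 = 993.927.
True-score variance = 466.409 + 442.767 = 909.176, so reliability = 0.9147.
Error variance = 993.927 − 909.176 = 84.7508; SEM = √84.7508 = 9.206.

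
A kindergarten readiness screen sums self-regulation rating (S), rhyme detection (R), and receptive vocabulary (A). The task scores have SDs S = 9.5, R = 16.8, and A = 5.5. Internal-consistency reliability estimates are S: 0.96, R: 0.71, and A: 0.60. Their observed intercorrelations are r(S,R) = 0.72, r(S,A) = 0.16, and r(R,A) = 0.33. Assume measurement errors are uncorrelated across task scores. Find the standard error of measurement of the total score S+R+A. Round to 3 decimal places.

Var(total) = 402.74 + 307.528 = 710.268.
True-score variance = 305.18 + 307.528 = 612.708, so reliability = 0.8626.
Error variance = 710.268 − 612.708 = 97.5596; SEM = √97.5596 = 9.877.

9.877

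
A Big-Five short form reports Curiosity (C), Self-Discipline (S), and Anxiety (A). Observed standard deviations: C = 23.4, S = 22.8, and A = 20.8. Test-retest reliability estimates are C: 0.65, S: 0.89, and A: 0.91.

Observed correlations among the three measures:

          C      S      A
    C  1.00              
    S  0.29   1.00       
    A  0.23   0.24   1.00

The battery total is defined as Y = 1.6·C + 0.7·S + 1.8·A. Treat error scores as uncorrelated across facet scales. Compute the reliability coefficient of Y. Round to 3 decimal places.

0.851

Var(Y) = 1.6²·23.4² + 0.7²·22.8² + 1.8²·20.8² + 2·[1.12·23.4·22.8·0.29 + 2.88·23.4·20.8·0.23 + 1.26·22.8·20.8·0.24] = 3058.23 + 1278.2 = 4336.43.
With uncorrelated errors the cross-covariances are all true-score covariance, so they carry over unchanged; only the diagonal terms shrink to ρᵢσᵢ².
True-score variance = [1.6²·23.4²·0.65 + 0.7²·22.8²·0.89 + 1.8²·20.8²·0.91] + 1278.2 = 2413.44 + 1278.2 = 3691.64.
Reliability = 3691.64 / 4336.43 = 0.851.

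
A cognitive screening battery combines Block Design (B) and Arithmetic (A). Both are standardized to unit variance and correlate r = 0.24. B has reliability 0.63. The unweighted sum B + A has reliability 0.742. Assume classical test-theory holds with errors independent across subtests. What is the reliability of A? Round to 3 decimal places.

0.730

Var(B+A) = 2 + 2·0.24 = 2.480.
True-score variance = ρ_B + ρ_A + 2·0.24, so 0.742 = (0.63 + ρ_A + 0.48) / 2.480.
ρ_A = 0.742·2.480 − 0.63 − 0.48 = 0.730.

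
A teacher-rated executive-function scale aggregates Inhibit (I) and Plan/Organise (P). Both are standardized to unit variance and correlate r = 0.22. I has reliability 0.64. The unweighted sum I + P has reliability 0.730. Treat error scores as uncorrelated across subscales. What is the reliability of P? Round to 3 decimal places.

0.701

Var(I+P) = 2 + 2·0.22 = 2.440.
True-score variance = ρ_I + ρ_P + 2·0.22, so 0.730 = (0.64 + ρ_P + 0.44) / 2.440.
ρ_P = 0.730·2.440 − 0.64 − 0.44 = 0.701.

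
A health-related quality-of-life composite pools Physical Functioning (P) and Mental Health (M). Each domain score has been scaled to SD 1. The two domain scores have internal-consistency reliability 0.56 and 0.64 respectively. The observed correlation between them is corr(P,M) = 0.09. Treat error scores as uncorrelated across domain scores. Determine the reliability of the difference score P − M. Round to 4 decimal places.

Var(P−M) = 1 + 1 − 2·0.09 = 2 − 0.18 = 1.82.
Under uncorrelated errors the observed covariances equal the true-score covariances, so only the own-variance terms attenuate.
True-score variance = [0.56 + 0.64] − 0.18 = 1.2 − 0.18 = 1.02.
Reliability = 1.02 / 1.82 = 0.5604.

0.5604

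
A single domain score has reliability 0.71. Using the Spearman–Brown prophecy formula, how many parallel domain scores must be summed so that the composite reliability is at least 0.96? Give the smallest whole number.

10

k ≥ ρ*(1−ρ₁)/(ρ₁(1−ρ*)) = 0.96·0.29 / (0.71·0.04) = 9.803.
Smallest integer k = 10.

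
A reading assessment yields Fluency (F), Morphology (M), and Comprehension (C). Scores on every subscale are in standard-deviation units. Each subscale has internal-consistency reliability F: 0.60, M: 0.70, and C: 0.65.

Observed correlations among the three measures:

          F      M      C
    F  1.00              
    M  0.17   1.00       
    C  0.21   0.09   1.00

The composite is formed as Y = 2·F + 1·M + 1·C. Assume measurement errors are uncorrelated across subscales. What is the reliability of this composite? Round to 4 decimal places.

Var(Y) = 2² + 1 + 1 + 2·[2·0.17 + 2·0.21 + 0.09] = 6 + 1.7 = 7.7.
Because errors are independent across components, Cov(Tᵢ,Tⱼ) = Cov(Xᵢ,Xⱼ); the off-diagonal part of the true-score variance is the same as above.
True-score variance = [2²·0.60 + 0.70 + 0.65] + 1.7 = 3.75 + 1.7 = 5.45.
Reliability = 5.45 / 7.7 = 0.7078.

0.7078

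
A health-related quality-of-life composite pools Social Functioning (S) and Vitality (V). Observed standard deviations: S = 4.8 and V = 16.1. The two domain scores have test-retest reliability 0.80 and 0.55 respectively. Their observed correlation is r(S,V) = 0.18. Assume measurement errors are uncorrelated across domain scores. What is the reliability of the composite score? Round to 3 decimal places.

Var(S+V) = 4.8² + 16.1² + 2·[4.8·16.1·0.18] = 282.25 + 27.8208 = 310.071.
With uncorrelated errors the cross-covariances are all true-score covariance, so they carry over unchanged; only the diagonal terms shrink to ρᵢσᵢ².
True-score variance = [4.8²·0.80 + 16.1²·0.55] + 27.8208 = 160.998 + 27.8208 = 188.818.
Reliability = 188.818 / 310.071 = 0.609.

0.609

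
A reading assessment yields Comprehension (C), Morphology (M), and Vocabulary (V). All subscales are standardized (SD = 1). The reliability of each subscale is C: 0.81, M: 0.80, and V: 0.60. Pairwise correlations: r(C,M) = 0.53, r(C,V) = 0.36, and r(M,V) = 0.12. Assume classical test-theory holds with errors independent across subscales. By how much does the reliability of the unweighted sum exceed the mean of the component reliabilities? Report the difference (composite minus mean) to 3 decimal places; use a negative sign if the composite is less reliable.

Var(sum) = 3 + 2.02 = 5.02; true-score variance = 2.21 + 2.02 = 4.23; composite reliability = 0.8426.
Mean component reliability = 0.7367.
Difference = 0.8426 − 0.7367 = 0.106.

0.106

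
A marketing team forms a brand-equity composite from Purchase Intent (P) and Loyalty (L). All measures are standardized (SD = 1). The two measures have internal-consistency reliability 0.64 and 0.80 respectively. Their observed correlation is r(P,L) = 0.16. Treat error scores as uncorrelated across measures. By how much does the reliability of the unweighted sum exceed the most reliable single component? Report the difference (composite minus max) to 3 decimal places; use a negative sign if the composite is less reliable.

Var(sum) = 2 + 0.32 = 2.32; true-score variance = 1.44 + 0.32 = 1.76; composite reliability = 0.7586.
Max component reliability = 0.8000.
Difference = 0.7586 − 0.8000 = -0.041.

-0.041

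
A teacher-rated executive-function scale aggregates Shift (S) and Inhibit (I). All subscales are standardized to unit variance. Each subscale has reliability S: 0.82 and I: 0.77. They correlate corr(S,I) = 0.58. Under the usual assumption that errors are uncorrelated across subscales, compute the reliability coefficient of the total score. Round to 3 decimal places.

0.870

Var(S+I) = 2 + 2·[0.58] = 2 + 1.16 = 3.16.
Under uncorrelated errors the observed covariances equal the true-score covariances, so only the own-variance terms attenuate.
True-score variance = [0.82 + 0.77] + 1.16 = 1.59 + 1.16 = 2.75.
Reliability = 2.75 / 3.16 = 0.870.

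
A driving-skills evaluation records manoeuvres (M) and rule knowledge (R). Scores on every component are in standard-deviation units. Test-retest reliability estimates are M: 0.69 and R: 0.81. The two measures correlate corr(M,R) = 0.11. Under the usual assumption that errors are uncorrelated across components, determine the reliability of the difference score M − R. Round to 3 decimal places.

0.719

Var(M−R) = 1 + 1 − 2·0.11 = 2 − 0.22 = 1.78.
Because errors are independent across components, Cov(Tᵢ,Tⱼ) = Cov(Xᵢ,Xⱼ); the off-diagonal part of the true-score variance is the same as above.
True-score variance = [0.69 + 0.81] − 0.22 = 1.5 − 0.22 = 1.28.
Reliability = 1.28 / 1.78 = 0.719.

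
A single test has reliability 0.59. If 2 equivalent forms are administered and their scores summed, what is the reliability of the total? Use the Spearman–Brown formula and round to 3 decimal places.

ρ_k = kρ / (1 + (k−1)ρ) = 2·0.59 / (1 + 1·0.59) = 1.180 / 1.590 = 0.742.

0.742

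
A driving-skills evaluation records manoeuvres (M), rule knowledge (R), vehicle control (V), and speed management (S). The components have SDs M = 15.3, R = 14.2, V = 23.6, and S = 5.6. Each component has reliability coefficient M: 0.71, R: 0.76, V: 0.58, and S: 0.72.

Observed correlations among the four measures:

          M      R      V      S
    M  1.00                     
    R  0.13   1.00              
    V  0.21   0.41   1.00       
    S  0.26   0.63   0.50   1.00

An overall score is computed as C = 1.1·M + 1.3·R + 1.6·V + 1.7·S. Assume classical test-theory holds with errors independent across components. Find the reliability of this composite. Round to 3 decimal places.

0.788

Var(C) = 1.1²·15.3² + 1.3²·14.2² + 1.6²·23.6² + 1.7²·5.6² + 2·[1.43·15.3·14.2·0.13 + 1.76·15.3·23.6·0.21 + 1.87·15.3·5.6·0.26 + 2.08·14.2·23.6·0.41 + 2.21·14.2·5.6·0.63 + 2.72·23.6·5.6·0.50] = 2140.47 + 1583.49 = 3723.96.
With uncorrelated errors the cross-covariances are all true-score covariance, so they carry over unchanged; only the diagonal terms shrink to ρᵢσᵢ².
True-score variance = [1.1²·15.3²·0.71 + 1.3²·14.2²·0.76 + 1.6²·23.6²·0.58 + 1.7²·5.6²·0.72] + 1583.49 = 1352.32 + 1583.49 = 2935.81.
Reliability = 2935.81 / 3723.96 = 0.788.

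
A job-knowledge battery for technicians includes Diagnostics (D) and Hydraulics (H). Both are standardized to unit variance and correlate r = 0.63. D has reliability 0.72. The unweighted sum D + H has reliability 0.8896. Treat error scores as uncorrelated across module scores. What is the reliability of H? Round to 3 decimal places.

Var(D+H) = 2 + 2·0.63 = 3.260.
True-score variance = ρ_D + ρ_H + 2·0.63, so 0.8896 = (0.72 + ρ_H + 1.26) / 3.260.
ρ_H = 0.8896·3.260 − 0.72 − 1.26 = 0.920.

0.920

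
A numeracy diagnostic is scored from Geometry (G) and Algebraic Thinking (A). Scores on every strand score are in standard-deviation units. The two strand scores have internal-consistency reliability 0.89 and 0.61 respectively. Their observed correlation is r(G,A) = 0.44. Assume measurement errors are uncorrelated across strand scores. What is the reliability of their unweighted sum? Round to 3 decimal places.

0.826

Var(G+A) = 2 + 2·[0.44] = 2 + 0.88 = 2.88.
Because errors are independent across components, Cov(Tᵢ,Tⱼ) = Cov(Xᵢ,Xⱼ); the off-diagonal part of the true-score variance is the same as above.
True-score variance = [0.89 + 0.61] + 0.88 = 1.5 + 0.88 = 2.38.
Reliability = 2.38 / 2.88 = 0.826.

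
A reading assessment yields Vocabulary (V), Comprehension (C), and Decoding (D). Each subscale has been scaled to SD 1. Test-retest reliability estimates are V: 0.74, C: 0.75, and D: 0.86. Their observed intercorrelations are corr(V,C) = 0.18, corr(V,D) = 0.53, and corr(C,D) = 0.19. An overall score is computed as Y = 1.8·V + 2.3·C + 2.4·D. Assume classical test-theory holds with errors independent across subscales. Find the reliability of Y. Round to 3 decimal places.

Var(Y) = 1.8² + 2.3² + 2.4² + 2·[4.14·0.18 + 4.32·0.53 + 5.52·0.19] = 14.29 + 8.1672 = 22.4572.
With uncorrelated errors the cross-covariances are all true-score covariance, so they carry over unchanged; only the diagonal terms shrink to ρᵢσᵢ².
True-score variance = [1.8²·0.74 + 2.3²·0.75 + 2.4²·0.86] + 8.1672 = 11.3187 + 8.1672 = 19.4859.
Reliability = 19.4859 / 22.4572 = 0.868.

0.868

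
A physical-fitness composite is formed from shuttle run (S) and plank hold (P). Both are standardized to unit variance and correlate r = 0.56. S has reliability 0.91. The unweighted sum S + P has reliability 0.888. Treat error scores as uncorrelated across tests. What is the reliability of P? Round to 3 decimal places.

0.741

Var(S+P) = 2 + 2·0.56 = 3.120.
True-score variance = ρ_S + ρ_P + 2·0.56, so 0.888 = (0.91 + ρ_P + 1.12) / 3.120.
ρ_P = 0.888·3.120 − 0.91 − 1.12 = 0.741.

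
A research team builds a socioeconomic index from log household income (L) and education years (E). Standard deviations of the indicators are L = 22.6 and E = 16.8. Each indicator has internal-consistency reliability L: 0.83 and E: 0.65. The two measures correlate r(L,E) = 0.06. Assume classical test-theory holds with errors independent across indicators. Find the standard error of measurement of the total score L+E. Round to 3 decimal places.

13.624

Var(total) = 793 + 45.5616 = 838.562.
True-score variance = 607.387 + 45.5616 = 652.948, so reliability = 0.7787.
Error variance = 838.562 − 652.948 = 185.613; SEM = √185.613 = 13.624.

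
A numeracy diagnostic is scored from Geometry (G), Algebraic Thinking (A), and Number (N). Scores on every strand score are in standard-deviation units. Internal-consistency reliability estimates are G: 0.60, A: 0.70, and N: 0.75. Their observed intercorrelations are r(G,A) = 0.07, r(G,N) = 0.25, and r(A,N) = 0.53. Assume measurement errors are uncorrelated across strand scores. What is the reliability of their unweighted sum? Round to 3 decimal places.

0.798

Var(G+A+N) = 3 + 2·[0.07 + 0.25 + 0.53] = 3 + 1.7 = 4.7.
Because errors are independent across components, Cov(Tᵢ,Tⱼ) = Cov(Xᵢ,Xⱼ); the off-diagonal part of the true-score variance is the same as above.
True-score variance = [0.60 + 0.70 + 0.75] + 1.7 = 2.05 + 1.7 = 3.75.
Reliability = 3.75 / 4.7 = 0.798.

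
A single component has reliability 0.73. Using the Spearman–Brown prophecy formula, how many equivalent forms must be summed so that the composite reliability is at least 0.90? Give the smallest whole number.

4

k ≥ ρ*(1−ρ₁)/(ρ₁(1−ρ*)) = 0.90·0.27 / (0.73·0.10) = 3.329.
Smallest integer k = 4.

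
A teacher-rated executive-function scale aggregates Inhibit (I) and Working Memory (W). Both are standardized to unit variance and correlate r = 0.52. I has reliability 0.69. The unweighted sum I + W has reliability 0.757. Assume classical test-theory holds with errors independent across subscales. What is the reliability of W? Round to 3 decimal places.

0.571

Var(I+W) = 2 + 2·0.52 = 3.040.
True-score variance = ρ_I + ρ_W + 2·0.52, so 0.757 = (0.69 + ρ_W + 1.04) / 3.040.
ρ_W = 0.757·3.040 − 0.69 − 1.04 = 0.571.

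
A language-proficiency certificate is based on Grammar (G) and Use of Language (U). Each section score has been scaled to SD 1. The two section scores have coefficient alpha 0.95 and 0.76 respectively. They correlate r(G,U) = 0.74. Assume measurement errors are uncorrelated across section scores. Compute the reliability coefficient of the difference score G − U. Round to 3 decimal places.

0.442

Var(G−U) = 1 + 1 − 2·0.74 = 2 − 1.48 = 0.52.
Because errors are independent across components, Cov(Tᵢ,Tⱼ) = Cov(Xᵢ,Xⱼ); the off-diagonal part of the true-score variance is the same as above.
True-score variance = [0.95 + 0.76] − 1.48 = 1.71 − 1.48 = 0.23.
Reliability = 0.23 / 0.52 = 0.442.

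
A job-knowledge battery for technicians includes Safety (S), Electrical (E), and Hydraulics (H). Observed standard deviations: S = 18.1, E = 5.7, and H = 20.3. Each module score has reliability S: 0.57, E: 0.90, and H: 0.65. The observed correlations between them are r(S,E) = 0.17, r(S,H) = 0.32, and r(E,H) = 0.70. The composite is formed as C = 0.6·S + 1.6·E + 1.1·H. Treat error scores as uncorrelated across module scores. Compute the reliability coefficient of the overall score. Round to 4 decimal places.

0.8010

Var(C) = 0.6²·18.1² + 1.6²·5.7² + 1.1²·20.3² + 2·[0.96·18.1·5.7·0.17 + 0.66·18.1·20.3·0.32 + 1.76·5.7·20.3·0.70] = 699.743 + 473.987 = 1173.73.
With uncorrelated errors the cross-covariances are all true-score covariance, so they carry over unchanged; only the diagonal terms shrink to ρᵢσᵢ².
True-score variance = [0.6²·18.1²·0.57 + 1.6²·5.7²·0.90 + 1.1²·20.3²·0.65] + 473.987 = 466.191 + 473.987 = 940.178.
Reliability = 940.178 / 1173.73 = 0.8010.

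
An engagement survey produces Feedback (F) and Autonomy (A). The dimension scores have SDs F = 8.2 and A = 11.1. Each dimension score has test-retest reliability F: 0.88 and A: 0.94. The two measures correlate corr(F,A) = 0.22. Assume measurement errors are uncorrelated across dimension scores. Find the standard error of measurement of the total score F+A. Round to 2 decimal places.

Var(total) = 190.45 + 40.0488 = 230.499.
True-score variance = 174.989 + 40.0488 = 215.037, so reliability = 0.9329.
Error variance = 230.499 − 215.037 = 15.4614; SEM = √15.4614 = 3.93.

3.93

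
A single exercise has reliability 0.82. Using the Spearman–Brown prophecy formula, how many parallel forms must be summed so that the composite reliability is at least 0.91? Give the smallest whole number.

3

k ≥ ρ*(1−ρ₁)/(ρ₁(1−ρ*)) = 0.91·0.18 / (0.82·0.09) = 2.220.
Smallest integer k = 3.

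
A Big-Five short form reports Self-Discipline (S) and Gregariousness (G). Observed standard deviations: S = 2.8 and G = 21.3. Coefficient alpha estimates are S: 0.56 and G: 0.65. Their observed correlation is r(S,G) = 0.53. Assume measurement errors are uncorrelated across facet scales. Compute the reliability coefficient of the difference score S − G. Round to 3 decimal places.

0.593

Var(S−G) = 2.8² + 21.3² − 2·2.8·21.3·0.53 = 461.53 − 63.2184 = 398.312.
Because errors are independent across components, Cov(Tᵢ,Tⱼ) = Cov(Xᵢ,Xⱼ); the off-diagonal part of the true-score variance is the same as above.
True-score variance = [2.8²·0.56 + 21.3²·0.65] − 63.2184 = 299.289 − 63.2184 = 236.071.
Reliability = 236.071 / 398.312 = 0.593.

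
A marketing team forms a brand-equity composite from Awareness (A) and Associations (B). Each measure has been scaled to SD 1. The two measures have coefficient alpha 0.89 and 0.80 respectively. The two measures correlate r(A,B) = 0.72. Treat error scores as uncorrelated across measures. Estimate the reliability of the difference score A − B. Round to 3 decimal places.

0.446

Var(A−B) = 1 + 1 − 2·0.72 = 2 − 1.44 = 0.56.
Under uncorrelated errors the observed covariances equal the true-score covariances, so only the own-variance terms attenuate.
True-score variance = [0.89 + 0.80] − 1.44 = 1.69 − 1.44 = 0.25.
Reliability = 0.25 / 0.56 = 0.446.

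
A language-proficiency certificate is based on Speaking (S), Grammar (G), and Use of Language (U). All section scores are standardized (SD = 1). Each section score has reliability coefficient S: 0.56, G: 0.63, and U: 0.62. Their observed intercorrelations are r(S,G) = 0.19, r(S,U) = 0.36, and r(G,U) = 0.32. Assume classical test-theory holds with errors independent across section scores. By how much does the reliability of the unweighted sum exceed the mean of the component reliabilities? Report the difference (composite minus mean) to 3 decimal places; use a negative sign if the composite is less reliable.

0.146

Var(sum) = 3 + 1.74 = 4.74; true-score variance = 1.81 + 1.74 = 3.55; composite reliability = 0.7489.
Mean component reliability = 0.6033.
Difference = 0.7489 − 0.6033 = 0.146.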